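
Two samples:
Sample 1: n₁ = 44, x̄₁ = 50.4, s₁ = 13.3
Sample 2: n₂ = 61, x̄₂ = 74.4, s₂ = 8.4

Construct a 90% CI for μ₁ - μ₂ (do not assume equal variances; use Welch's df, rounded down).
(-27.80, -20.20)

Difference: x̄₁ - x̄₂ = -24.00
SE = √(s₁²/n₁ + s₂²/n₂) = √(13.3²/44 + 8.4²/61) = 2.2753
df = 67.31 → 67 (Welch–Satterthwaite, rounded down)
t* = 1.668

CI: -24.00 ± 1.668 · 2.2753 = -24.00 ± 3.80 = (-27.80, -20.20)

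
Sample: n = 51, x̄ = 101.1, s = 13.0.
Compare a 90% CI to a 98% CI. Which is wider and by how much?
98% CI is wider by 2.65

df = 50
90% CI: t* = 1.676, (98.05, 104.15), width = 2 · t* · s/√n = 6.10
98% CI: t* = 2.403, (96.73, 105.47), width = 2 · t* · s/√n = 8.75

The 98% CI is wider by 8.75 - 6.10 = 2.65.
Higher confidence requires a wider interval.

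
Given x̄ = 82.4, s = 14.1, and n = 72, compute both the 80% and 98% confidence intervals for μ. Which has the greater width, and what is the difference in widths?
98% CI is wider by 3.61

df = 71
80% CI: t* = 1.294, (80.25, 84.55), width = 2 · t* · s/√n = 4.30
98% CI: t* = 2.380, (78.45, 86.35), width = 2 · t* · s/√n = 7.91

The 98% CI is wider by 7.91 - 4.30 = 3.61.
Higher confidence requires a wider interval.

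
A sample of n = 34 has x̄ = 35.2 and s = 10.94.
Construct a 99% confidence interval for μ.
(30.07, 40.33)

t-interval (σ unknown):
df = n - 1 = 33
t* = 2.733 for 99% confidence

Margin of error = t* · s/√n = 2.733 · 10.94/√34 = 5.13

CI: (30.07, 40.33)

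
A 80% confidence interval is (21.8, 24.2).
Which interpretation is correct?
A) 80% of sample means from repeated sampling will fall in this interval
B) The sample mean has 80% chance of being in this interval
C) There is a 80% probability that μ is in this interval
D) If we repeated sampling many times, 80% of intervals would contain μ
D

A) Wrong — coverage applies to intervals containing μ, not to future x̄ values.
B) Wrong — x̄ is observed and sits in the interval by construction.
C) Wrong — μ is fixed; the randomness lives in the interval, not in μ.
D) Correct — this is the frequentist long-run coverage interpretation.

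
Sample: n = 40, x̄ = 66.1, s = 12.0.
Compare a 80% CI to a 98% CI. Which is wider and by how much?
98% CI is wider by 4.26

df = 39
80% CI: t* = 1.304, (63.63, 68.57), width = 2 · t* · s/√n = 4.95
98% CI: t* = 2.426, (61.50, 70.70), width = 2 · t* · s/√n = 9.21

The 98% CI is wider by 9.21 - 4.95 = 4.26.
Higher confidence requires a wider interval.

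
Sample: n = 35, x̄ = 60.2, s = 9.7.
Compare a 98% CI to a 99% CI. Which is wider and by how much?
99% CI is wider by 0.95

df = 34
98% CI: t* = 2.441, (56.20, 64.20), width = 2 · t* · s/√n = 8.00
99% CI: t* = 2.728, (55.73, 64.67), width = 2 · t* · s/√n = 8.95

The 99% CI is wider by 8.95 - 8.00 = 0.95.
Higher confidence requires a wider interval.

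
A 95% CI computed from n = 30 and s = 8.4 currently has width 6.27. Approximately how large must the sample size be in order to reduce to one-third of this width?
n ≈ 270

CI width ∝ 1/√n
To reduce width by factor 3, need √n to grow by 3 → need 3² = 9 times as many samples.

Current: n = 30, width = 6.27
New: n = 270, width ≈ 2.01

Width reduced by factor of 6.27/2.01 = 3.12.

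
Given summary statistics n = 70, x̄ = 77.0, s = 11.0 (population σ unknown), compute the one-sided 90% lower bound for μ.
μ ≥ 75.30

Lower bound (one-sided):
t* = 1.294 (one-sided for 90%)
Lower bound = x̄ - t* · s/√n = 77.0 - 1.294 · 11.0/√70 = 75.30

We are 90% confident that μ ≥ 75.30.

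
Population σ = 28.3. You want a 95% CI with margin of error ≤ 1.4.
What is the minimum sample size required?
n ≥ 1570

For margin E ≤ 1.4:
n ≥ (z* · σ / E)²
n ≥ (1.960 · 28.3 / 1.4)²
n ≥ 1569.74

Minimum n = 1570 (rounding up)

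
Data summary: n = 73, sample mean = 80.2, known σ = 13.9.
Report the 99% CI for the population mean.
(76.01, 84.39)

z-interval (σ known):
z* = 2.576 for 99% confidence

Margin of error = z* · σ/√n = 2.576 · 13.9/√73 = 4.19

CI: (80.2 - 4.19, 80.2 + 4.19) = (76.01, 84.39)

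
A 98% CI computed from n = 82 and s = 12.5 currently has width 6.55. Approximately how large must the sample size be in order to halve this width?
n ≈ 328

CI width ∝ 1/√n
To reduce width by factor 2, need √n to grow by 2 → need 2² = 4 times as many samples.

Current: n = 82, width = 6.55
New: n = 328, width ≈ 3.23

Width reduced by factor of 6.55/3.23 = 2.03.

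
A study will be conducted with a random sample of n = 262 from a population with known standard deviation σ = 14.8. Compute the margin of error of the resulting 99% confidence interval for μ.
Margin of error = 2.36

Margin of error = z* · σ/√n
= 2.576 · 14.8/√262
= 2.576 · 14.8/16.1864
= 2.36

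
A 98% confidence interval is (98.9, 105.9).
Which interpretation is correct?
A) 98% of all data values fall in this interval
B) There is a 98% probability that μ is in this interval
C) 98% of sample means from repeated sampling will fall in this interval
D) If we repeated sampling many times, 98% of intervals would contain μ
D

A) Wrong — a CI is about the parameter μ, not individual data values.
B) Wrong — μ is fixed; the randomness lives in the interval, not in μ.
C) Wrong — coverage applies to intervals containing μ, not to future x̄ values.
D) Correct — this is the frequentist long-run coverage interpretation.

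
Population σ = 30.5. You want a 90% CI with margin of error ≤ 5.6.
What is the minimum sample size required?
n ≥ 81

For margin E ≤ 5.6:
n ≥ (z* · σ / E)²
n ≥ (1.645 · 30.5 / 5.6)²
n ≥ 80.27

Minimum n = 81 (rounding up)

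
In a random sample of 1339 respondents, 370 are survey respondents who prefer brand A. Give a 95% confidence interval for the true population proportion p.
(0.252, 0.300)

Proportion CI:
p̂ = 370/1339 = 0.27633
SE = √(p̂(1-p̂)/n) = √(0.27633 · 0.72367 / 1339) = 0.01222

z* = 1.960
Margin = z* · SE = 1.960 · 0.01222 = 0.0240

CI: 0.27633 ± 0.0240 = (0.252, 0.300)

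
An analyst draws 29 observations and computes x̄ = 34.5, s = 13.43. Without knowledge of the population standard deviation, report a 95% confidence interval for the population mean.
(29.39, 39.61)

t-interval (σ unknown):
df = n - 1 = 28
t* = 2.048 for 95% confidence

Margin of error = t* · s/√n = 2.048 · 13.43/√29 = 5.11

CI: (29.39, 39.61)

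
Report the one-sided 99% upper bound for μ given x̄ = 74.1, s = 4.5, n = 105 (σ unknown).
μ ≤ 75.14

Upper bound (one-sided):
t* = 2.363 (one-sided for 99%)
Upper bound = x̄ + t* · s/√n = 74.1 + 2.363 · 4.5/√105 = 75.14

We are 99% confident that μ ≤ 75.14.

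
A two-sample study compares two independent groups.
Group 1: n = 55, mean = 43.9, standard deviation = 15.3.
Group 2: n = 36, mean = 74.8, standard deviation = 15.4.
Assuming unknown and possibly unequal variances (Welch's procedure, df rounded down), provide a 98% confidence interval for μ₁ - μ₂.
(-38.73, -23.07)

Difference: x̄₁ - x̄₂ = -30.90
SE = √(s₁²/n₁ + s₂²/n₂) = √(15.3²/55 + 15.4²/36) = 3.2930
df = 74.64 → 74 (Welch–Satterthwaite, rounded down)
t* = 2.378

CI: -30.90 ± 2.378 · 3.2930 = -30.90 ± 7.83 = (-38.73, -23.07)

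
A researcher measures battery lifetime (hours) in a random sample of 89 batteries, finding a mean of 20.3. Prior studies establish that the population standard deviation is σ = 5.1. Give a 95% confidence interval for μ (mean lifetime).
(19.24, 21.36)

z-interval (σ known):
z* = 1.960 for 95% confidence

Margin of error = z* · σ/√n = 1.960 · 5.1/√89 = 1.06

CI: (20.3 - 1.06, 20.3 + 1.06) = (19.24, 21.36)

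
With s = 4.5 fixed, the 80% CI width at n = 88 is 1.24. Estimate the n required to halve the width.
n ≈ 352

CI width ∝ 1/√n
To reduce width by factor 2, need √n to grow by 2 → need 2² = 4 times as many samples.

Current: n = 88, width = 1.24
New: n = 352, width ≈ 0.62

Width reduced by factor of 1.24/0.62 = 2.00.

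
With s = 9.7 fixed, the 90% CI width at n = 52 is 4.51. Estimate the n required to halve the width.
n ≈ 208

CI width ∝ 1/√n
To reduce width by factor 2, need √n to grow by 2 → need 2² = 4 times as many samples.

Current: n = 52, width = 4.51
New: n = 208, width ≈ 2.22

Width reduced by factor of 4.51/2.22 = 2.03.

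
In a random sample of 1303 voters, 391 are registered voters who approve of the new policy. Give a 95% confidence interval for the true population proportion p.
(0.275, 0.325)

Proportion CI:
p̂ = 391/1303 = 0.30008
SE = √(p̂(1-p̂)/n) = √(0.30008 · 0.69992 / 1303) = 0.01270

z* = 1.960
Margin = z* · SE = 1.960 · 0.01270 = 0.0249

CI: 0.30008 ± 0.0249 = (0.275, 0.325)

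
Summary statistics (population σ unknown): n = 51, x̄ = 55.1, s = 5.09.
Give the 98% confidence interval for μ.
(53.39, 56.81)

t-interval (σ unknown):
df = n - 1 = 50
t* = 2.403 for 98% confidence

Margin of error = t* · s/√n = 2.403 · 5.09/√51 = 1.71

CI: (53.39, 56.81)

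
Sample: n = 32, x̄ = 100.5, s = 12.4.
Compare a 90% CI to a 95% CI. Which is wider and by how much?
95% CI is wider by 1.50

df = 31
90% CI: t* = 1.696, (96.78, 104.22), width = 2 · t* · s/√n = 7.44
95% CI: t* = 2.040, (96.03, 104.97), width = 2 · t* · s/√n = 8.94

The 95% CI is wider by 8.94 - 7.44 = 1.50.
Higher confidence requires a wider interval.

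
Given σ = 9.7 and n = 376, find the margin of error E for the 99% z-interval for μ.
Margin of error = 1.29

Margin of error = z* · σ/√n
= 2.576 · 9.7/√376
= 2.576 · 9.7/19.3907
= 1.29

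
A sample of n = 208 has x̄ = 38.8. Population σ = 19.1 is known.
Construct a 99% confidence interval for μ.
(35.39, 42.21)

z-interval (σ known):
z* = 2.576 for 99% confidence

Margin of error = z* · σ/√n = 2.576 · 19.1/√208 = 3.41

CI: (38.8 - 3.41, 38.8 + 3.41) = (35.39, 42.21)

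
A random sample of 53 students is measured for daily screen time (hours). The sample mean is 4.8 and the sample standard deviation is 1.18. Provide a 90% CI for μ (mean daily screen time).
(4.53, 5.07)

t-interval (σ unknown):
df = n - 1 = 52
t* = 1.675 for 90% confidence

Margin of error = t* · s/√n = 1.675 · 1.18/√53 = 0.27

CI: (4.53, 5.07)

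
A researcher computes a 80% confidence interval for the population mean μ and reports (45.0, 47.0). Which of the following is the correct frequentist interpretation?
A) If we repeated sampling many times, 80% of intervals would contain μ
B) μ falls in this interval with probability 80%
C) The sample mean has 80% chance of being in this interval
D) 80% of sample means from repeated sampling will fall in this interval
A

A) Correct — this is the frequentist long-run coverage interpretation.
B) Wrong — μ is fixed; the randomness lives in the interval, not in μ.
C) Wrong — x̄ is observed and sits in the interval by construction.
D) Wrong — coverage applies to intervals containing μ, not to future x̄ values.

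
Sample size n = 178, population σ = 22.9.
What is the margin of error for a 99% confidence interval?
Margin of error = 4.42

Margin of error = z* · σ/√n
= 2.576 · 22.9/√178
= 2.576 · 22.9/13.3417
= 4.42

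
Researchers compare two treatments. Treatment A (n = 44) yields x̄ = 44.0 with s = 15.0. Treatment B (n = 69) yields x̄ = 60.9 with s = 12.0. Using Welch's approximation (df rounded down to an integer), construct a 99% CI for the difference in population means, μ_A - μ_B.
(-23.99, -9.81)

Difference: x̄₁ - x̄₂ = -16.90
SE = √(s₁²/n₁ + s₂²/n₂) = √(15.0²/44 + 12.0²/69) = 2.6834
df = 77.14 → 77 (Welch–Satterthwaite, rounded down)
t* = 2.641

CI: -16.90 ± 2.641 · 2.6834 = -16.90 ± 7.09 = (-23.99, -9.81)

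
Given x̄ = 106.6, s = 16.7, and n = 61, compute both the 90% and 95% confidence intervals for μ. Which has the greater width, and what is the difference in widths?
95% CI is wider by 1.40

df = 60
90% CI: t* = 1.671, (103.03, 110.17), width = 2 · t* · s/√n = 7.15
95% CI: t* = 2.000, (102.32, 110.88), width = 2 · t* · s/√n = 8.55

The 95% CI is wider by 8.55 - 7.15 = 1.40.
Higher confidence requires a wider interval.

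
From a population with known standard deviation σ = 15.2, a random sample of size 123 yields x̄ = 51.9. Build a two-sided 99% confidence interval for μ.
(48.37, 55.43)

z-interval (σ known):
z* = 2.576 for 99% confidence

Margin of error = z* · σ/√n = 2.576 · 15.2/√123 = 3.53

CI: (51.9 - 3.53, 51.9 + 3.53) = (48.37, 55.43)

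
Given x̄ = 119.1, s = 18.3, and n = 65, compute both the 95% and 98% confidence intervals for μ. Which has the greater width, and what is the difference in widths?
98% CI is wider by 1.76

df = 64
95% CI: t* = 1.998, (114.56, 123.64), width = 2 · t* · s/√n = 9.07
98% CI: t* = 2.386, (113.68, 124.52), width = 2 · t* · s/√n = 10.83

The 98% CI is wider by 10.83 - 9.07 = 1.76.
Higher confidence requires a wider interval.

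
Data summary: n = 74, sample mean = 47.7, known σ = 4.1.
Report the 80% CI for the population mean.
(47.09, 48.31)

z-interval (σ known):
z* = 1.282 for 80% confidence

Margin of error = z* · σ/√n = 1.282 · 4.1/√74 = 0.61

CI: (47.7 - 0.61, 47.7 + 0.61) = (47.09, 48.31)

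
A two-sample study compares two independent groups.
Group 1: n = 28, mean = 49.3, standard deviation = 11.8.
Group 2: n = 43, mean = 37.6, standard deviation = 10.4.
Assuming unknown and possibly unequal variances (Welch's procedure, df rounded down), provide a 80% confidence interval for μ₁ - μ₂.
(8.15, 15.25)

Difference: x̄₁ - x̄₂ = 11.70
SE = √(s₁²/n₁ + s₂²/n₂) = √(11.8²/28 + 10.4²/43) = 2.7365
df = 52.57 → 52 (Welch–Satterthwaite, rounded down)
t* = 1.298

CI: 11.70 ± 1.298 · 2.7365 = 11.70 ± 3.55 = (8.15, 15.25)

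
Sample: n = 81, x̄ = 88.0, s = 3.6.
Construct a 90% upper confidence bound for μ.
μ ≤ 88.52

Upper bound (one-sided):
t* = 1.292 (one-sided for 90%)
Upper bound = x̄ + t* · s/√n = 88.0 + 1.292 · 3.6/√81 = 88.52

We are 90% confident that μ ≤ 88.52.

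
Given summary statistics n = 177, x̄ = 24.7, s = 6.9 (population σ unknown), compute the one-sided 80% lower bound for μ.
μ ≥ 24.26

Lower bound (one-sided):
t* = 0.844 (one-sided for 80%)
Lower bound = x̄ - t* · s/√n = 24.7 - 0.844 · 6.9/√177 = 24.26

We are 80% confident that μ ≥ 24.26.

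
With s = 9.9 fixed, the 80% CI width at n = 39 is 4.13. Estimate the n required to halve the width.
n ≈ 156

CI width ∝ 1/√n
To reduce width by factor 2, need √n to grow by 2 → need 2² = 4 times as many samples.

Current: n = 39, width = 4.13
New: n = 156, width ≈ 2.04

Width reduced by factor of 4.13/2.04 = 2.02.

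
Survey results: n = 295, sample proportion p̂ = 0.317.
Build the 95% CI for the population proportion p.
(0.264, 0.370)

Proportion CI:
SE = √(p̂(1-p̂)/n) = √(0.317 · 0.683 / 295) = 0.02709

z* = 1.960
Margin = z* · SE = 1.960 · 0.02709 = 0.0531

CI: 0.317 ± 0.0531 = (0.264, 0.370)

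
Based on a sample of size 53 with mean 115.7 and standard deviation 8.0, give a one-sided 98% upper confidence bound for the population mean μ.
μ ≤ 118.02

Upper bound (one-sided):
t* = 2.107 (one-sided for 98%)
Upper bound = x̄ + t* · s/√n = 115.7 + 2.107 · 8.0/√53 = 118.02

We are 98% confident that μ ≤ 118.02.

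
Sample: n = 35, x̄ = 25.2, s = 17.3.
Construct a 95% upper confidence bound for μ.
μ ≤ 30.14

Upper bound (one-sided):
t* = 1.691 (one-sided for 95%)
Upper bound = x̄ + t* · s/√n = 25.2 + 1.691 · 17.3/√35 = 30.14

We are 95% confident that μ ≤ 30.14.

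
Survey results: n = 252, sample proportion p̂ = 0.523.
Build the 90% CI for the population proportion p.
(0.471, 0.575)

Proportion CI:
SE = √(p̂(1-p̂)/n) = √(0.523 · 0.477 / 252) = 0.03146

z* = 1.645
Margin = z* · SE = 1.645 · 0.03146 = 0.0518

CI: 0.523 ± 0.0518 = (0.471, 0.575)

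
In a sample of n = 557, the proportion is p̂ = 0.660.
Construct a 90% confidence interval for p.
(0.627, 0.693)

Proportion CI:
SE = √(p̂(1-p̂)/n) = √(0.660 · 0.340 / 557) = 0.02007

z* = 1.645
Margin = z* · SE = 1.645 · 0.02007 = 0.0330

CI: 0.660 ± 0.0330 = (0.627, 0.693)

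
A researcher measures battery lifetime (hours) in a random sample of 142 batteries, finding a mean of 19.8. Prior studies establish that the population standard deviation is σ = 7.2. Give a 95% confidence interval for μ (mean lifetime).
(18.62, 20.98)

z-interval (σ known):
z* = 1.960 for 95% confidence

Margin of error = z* · σ/√n = 1.960 · 7.2/√142 = 1.18

CI: (19.8 - 1.18, 19.8 + 1.18) = (18.62, 20.98)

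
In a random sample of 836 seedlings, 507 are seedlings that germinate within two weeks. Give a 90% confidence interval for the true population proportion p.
(0.579, 0.634)

Proportion CI:
p̂ = 507/836 = 0.60646
SE = √(p̂(1-p̂)/n) = √(0.60646 · 0.39354 / 836) = 0.01690

z* = 1.645
Margin = z* · SE = 1.645 · 0.01690 = 0.0278

CI: 0.60646 ± 0.0278 = (0.579, 0.634)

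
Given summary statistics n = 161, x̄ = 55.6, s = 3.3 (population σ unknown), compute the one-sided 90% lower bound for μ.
μ ≥ 55.27

Lower bound (one-sided):
t* = 1.287 (one-sided for 90%)
Lower bound = x̄ - t* · s/√n = 55.6 - 1.287 · 3.3/√161 = 55.27

We are 90% confident that μ ≥ 55.27.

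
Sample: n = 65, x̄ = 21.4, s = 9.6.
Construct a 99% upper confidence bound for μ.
μ ≤ 24.24

Upper bound (one-sided):
t* = 2.386 (one-sided for 99%)
Upper bound = x̄ + t* · s/√n = 21.4 + 2.386 · 9.6/√65 = 24.24

We are 99% confident that μ ≤ 24.24.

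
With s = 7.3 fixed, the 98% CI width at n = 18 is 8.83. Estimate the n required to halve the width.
n ≈ 72

CI width ∝ 1/√n
To reduce width by factor 2, need √n to grow by 2 → need 2² = 4 times as many samples.

Current: n = 18, width = 8.83
New: n = 72, width ≈ 4.10

Width reduced by factor of 8.83/4.10 = 2.15.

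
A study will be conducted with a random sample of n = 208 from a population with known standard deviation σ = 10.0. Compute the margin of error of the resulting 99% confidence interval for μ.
Margin of error = 1.79

Margin of error = z* · σ/√n
= 2.576 · 10.0/√208
= 2.576 · 10.0/14.4222
= 1.79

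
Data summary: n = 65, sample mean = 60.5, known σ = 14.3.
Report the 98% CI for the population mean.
(56.37, 64.63)

z-interval (σ known):
z* = 2.326 for 98% confidence

Margin of error = z* · σ/√n = 2.326 · 14.3/√65 = 4.13

CI: (60.5 - 4.13, 60.5 + 4.13) = (56.37, 64.63)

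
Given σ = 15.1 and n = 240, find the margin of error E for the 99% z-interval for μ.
Margin of error = 2.51

Margin of error = z* · σ/√n
= 2.576 · 15.1/√240
= 2.576 · 15.1/15.4919
= 2.51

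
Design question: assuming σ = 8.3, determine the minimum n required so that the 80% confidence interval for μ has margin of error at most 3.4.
n ≥ 10

For margin E ≤ 3.4:
n ≥ (z* · σ / E)²
n ≥ (1.282 · 8.3 / 3.4)²
n ≥ 9.79

Minimum n = 10 (rounding up)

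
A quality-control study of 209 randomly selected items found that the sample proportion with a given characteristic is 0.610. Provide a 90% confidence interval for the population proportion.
(0.555, 0.665)

Proportion CI:
SE = √(p̂(1-p̂)/n) = √(0.610 · 0.390 / 209) = 0.03374

z* = 1.645
Margin = z* · SE = 1.645 · 0.03374 = 0.0555

CI: 0.610 ± 0.0555 = (0.555, 0.665)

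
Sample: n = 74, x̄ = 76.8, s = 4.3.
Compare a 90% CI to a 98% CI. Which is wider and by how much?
98% CI is wider by 0.71

df = 73
90% CI: t* = 1.666, (75.97, 77.63), width = 2 · t* · s/√n = 1.67
98% CI: t* = 2.379, (75.61, 77.99), width = 2 · t* · s/√n = 2.38

The 98% CI is wider by 2.38 - 1.67 = 0.71.
Higher confidence requires a wider interval.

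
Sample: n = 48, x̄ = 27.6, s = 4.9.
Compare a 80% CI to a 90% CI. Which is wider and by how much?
90% CI is wider by 0.53

df = 47
80% CI: t* = 1.300, (26.68, 28.52), width = 2 · t* · s/√n = 1.84
90% CI: t* = 1.678, (26.41, 28.79), width = 2 · t* · s/√n = 2.37

The 90% CI is wider by 2.37 - 1.84 = 0.53.
Higher confidence requires a wider interval.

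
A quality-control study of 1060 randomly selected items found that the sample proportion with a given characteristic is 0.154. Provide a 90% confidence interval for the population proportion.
(0.136, 0.172)

Proportion CI:
SE = √(p̂(1-p̂)/n) = √(0.154 · 0.846 / 1060) = 0.01109

z* = 1.645
Margin = z* · SE = 1.645 · 0.01109 = 0.0182

CI: 0.154 ± 0.0182 = (0.136, 0.172)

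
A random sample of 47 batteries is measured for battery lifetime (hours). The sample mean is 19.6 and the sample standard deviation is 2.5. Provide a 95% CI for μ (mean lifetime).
(18.87, 20.33)

t-interval (σ unknown):
df = n - 1 = 46
t* = 2.013 for 95% confidence

Margin of error = t* · s/√n = 2.013 · 2.5/√47 = 0.73

CI: (18.87, 20.33)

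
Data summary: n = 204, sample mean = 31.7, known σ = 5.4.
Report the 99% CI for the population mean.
(30.73, 32.67)

z-interval (σ known):
z* = 2.576 for 99% confidence

Margin of error = z* · σ/√n = 2.576 · 5.4/√204 = 0.97

CI: (31.7 - 0.97, 31.7 + 0.97) = (30.73, 32.67)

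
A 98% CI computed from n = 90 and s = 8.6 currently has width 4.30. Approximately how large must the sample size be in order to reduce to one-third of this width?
n ≈ 810

CI width ∝ 1/√n
To reduce width by factor 3, need √n to grow by 3 → need 3² = 9 times as many samples.

Current: n = 90, width = 4.30
New: n = 810, width ≈ 1.41

Width reduced by factor of 4.30/1.41 = 3.05.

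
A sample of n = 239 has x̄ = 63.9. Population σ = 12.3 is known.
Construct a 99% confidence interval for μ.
(61.85, 65.95)

z-interval (σ known):
z* = 2.576 for 99% confidence

Margin of error = z* · σ/√n = 2.576 · 12.3/√239 = 2.05

CI: (63.9 - 2.05, 63.9 + 2.05) = (61.85, 65.95)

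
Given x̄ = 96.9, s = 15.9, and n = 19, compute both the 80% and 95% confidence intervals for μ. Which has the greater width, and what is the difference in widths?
95% CI is wider by 5.63

df = 18
80% CI: t* = 1.330, (92.05, 101.75), width = 2 · t* · s/√n = 9.70
95% CI: t* = 2.101, (89.24, 104.56), width = 2 · t* · s/√n = 15.33

The 95% CI is wider by 15.33 - 9.70 = 5.63.
Higher confidence requires a wider interval.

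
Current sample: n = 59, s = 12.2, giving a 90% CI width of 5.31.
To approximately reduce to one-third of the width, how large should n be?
n ≈ 531

CI width ∝ 1/√n
To reduce width by factor 3, need √n to grow by 3 → need 3² = 9 times as many samples.

Current: n = 59, width = 5.31
New: n = 531, width ≈ 1.75

Width reduced by factor of 5.31/1.75 = 3.03.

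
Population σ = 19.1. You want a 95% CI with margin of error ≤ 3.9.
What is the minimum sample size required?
n ≥ 93

For margin E ≤ 3.9:
n ≥ (z* · σ / E)²
n ≥ (1.960 · 19.1 / 3.9)²
n ≥ 92.14

Minimum n = 93 (rounding up)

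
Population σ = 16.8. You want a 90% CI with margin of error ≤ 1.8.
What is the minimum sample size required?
n ≥ 236

For margin E ≤ 1.8:
n ≥ (z* · σ / E)²
n ≥ (1.645 · 16.8 / 1.8)²
n ≥ 235.72

Minimum n = 236 (rounding up)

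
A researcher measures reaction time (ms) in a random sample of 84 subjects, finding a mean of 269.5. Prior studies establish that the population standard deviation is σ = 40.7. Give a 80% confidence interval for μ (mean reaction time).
(263.81, 275.19)

z-interval (σ known):
z* = 1.282 for 80% confidence

Margin of error = z* · σ/√n = 1.282 · 40.7/√84 = 5.69

CI: (269.5 - 5.69, 269.5 + 5.69) = (263.81, 275.19)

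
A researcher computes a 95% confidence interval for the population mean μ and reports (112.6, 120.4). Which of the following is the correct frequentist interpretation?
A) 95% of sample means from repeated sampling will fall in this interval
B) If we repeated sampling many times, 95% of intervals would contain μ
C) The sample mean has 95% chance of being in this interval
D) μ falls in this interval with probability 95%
B

A) Wrong — coverage applies to intervals containing μ, not to future x̄ values.
B) Correct — this is the frequentist long-run coverage interpretation.
C) Wrong — x̄ is observed and sits in the interval by construction.
D) Wrong — μ is fixed; the randomness lives in the interval, not in μ.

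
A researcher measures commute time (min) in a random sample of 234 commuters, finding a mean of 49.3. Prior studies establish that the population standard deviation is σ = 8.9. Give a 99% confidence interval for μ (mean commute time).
(47.80, 50.80)

z-interval (σ known):
z* = 2.576 for 99% confidence

Margin of error = z* · σ/√n = 2.576 · 8.9/√234 = 1.50

CI: (49.3 - 1.50, 49.3 + 1.50) = (47.80, 50.80)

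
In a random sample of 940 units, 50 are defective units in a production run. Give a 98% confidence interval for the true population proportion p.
(0.036, 0.070)

Proportion CI:
p̂ = 50/940 = 0.05319
SE = √(p̂(1-p̂)/n) = √(0.05319 · 0.94681 / 940) = 0.00732

z* = 2.326
Margin = z* · SE = 2.326 · 0.00732 = 0.0170

CI: 0.05319 ± 0.0170 = (0.036, 0.070)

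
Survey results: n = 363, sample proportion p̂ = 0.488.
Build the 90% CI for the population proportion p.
(0.445, 0.531)

Proportion CI:
SE = √(p̂(1-p̂)/n) = √(0.488 · 0.512 / 363) = 0.02624

z* = 1.645
Margin = z* · SE = 1.645 · 0.02624 = 0.0432

CI: 0.488 ± 0.0432 = (0.445, 0.531)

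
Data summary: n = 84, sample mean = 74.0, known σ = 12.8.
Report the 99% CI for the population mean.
(70.40, 77.60)

z-interval (σ known):
z* = 2.576 for 99% confidence

Margin of error = z* · σ/√n = 2.576 · 12.8/√84 = 3.60

CI: (74.0 - 3.60, 74.0 + 3.60) = (70.40, 77.60)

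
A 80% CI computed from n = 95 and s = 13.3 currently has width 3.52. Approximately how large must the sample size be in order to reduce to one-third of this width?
n ≈ 855

CI width ∝ 1/√n
To reduce width by factor 3, need √n to grow by 3 → need 3² = 9 times as many samples.

Current: n = 95, width = 3.52
New: n = 855, width ≈ 1.17

Width reduced by factor of 3.52/1.17 = 3.01.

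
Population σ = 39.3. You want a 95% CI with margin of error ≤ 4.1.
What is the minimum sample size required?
n ≥ 353

For margin E ≤ 4.1:
n ≥ (z* · σ / E)²
n ≥ (1.960 · 39.3 / 4.1)²
n ≥ 352.96

Minimum n = 353 (rounding up)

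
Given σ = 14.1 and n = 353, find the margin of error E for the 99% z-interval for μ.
Margin of error = 1.93

Margin of error = z* · σ/√n
= 2.576 · 14.1/√353
= 2.576 · 14.1/18.7883
= 1.93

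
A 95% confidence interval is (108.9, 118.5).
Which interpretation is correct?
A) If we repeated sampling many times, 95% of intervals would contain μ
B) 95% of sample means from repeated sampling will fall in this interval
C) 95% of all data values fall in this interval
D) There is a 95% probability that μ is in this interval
A

A) Correct — this is the frequentist long-run coverage interpretation.
B) Wrong — coverage applies to intervals containing μ, not to future x̄ values.
C) Wrong — a CI is about the parameter μ, not individual data values.
D) Wrong — μ is fixed; the randomness lives in the interval, not in μ.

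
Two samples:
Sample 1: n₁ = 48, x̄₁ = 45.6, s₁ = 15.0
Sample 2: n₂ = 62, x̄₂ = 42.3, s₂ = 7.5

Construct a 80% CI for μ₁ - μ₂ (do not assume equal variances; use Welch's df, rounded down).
(0.24, 6.36)

Difference: x̄₁ - x̄₂ = 3.30
SE = √(s₁²/n₁ + s₂²/n₂) = √(15.0²/48 + 7.5²/62) = 2.3653
df = 65.08 → 65 (Welch–Satterthwaite, rounded down)
t* = 1.295

CI: 3.30 ± 1.295 · 2.3653 = 3.30 ± 3.06 = (0.24, 6.36)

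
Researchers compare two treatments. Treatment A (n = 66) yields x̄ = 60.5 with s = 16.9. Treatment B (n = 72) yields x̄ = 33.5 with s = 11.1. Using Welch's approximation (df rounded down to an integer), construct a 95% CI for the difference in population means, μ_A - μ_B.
(22.13, 31.87)

Difference: x̄₁ - x̄₂ = 27.00
SE = √(s₁²/n₁ + s₂²/n₂) = √(16.9²/66 + 11.1²/72) = 2.4574
df = 110.72 → 110 (Welch–Satterthwaite, rounded down)
t* = 1.982

CI: 27.00 ± 1.982 · 2.4574 = 27.00 ± 4.87 = (22.13, 31.87)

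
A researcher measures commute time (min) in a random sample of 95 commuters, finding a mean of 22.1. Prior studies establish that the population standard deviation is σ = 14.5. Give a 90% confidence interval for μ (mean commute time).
(19.65, 24.55)

z-interval (σ known):
z* = 1.645 for 90% confidence

Margin of error = z* · σ/√n = 1.645 · 14.5/√95 = 2.45

CI: (22.1 - 2.45, 22.1 + 2.45) = (19.65, 24.55)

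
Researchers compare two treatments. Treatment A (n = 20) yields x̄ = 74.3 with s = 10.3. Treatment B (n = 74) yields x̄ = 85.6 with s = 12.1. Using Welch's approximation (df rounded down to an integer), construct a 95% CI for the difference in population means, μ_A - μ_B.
(-16.78, -5.82)

Difference: x̄₁ - x̄₂ = -11.30
SE = √(s₁²/n₁ + s₂²/n₂) = √(10.3²/20 + 12.1²/74) = 2.6987
df = 34.57 → 34 (Welch–Satterthwaite, rounded down)
t* = 2.032

CI: -11.30 ± 2.032 · 2.6987 = -11.30 ± 5.48 = (-16.78, -5.82)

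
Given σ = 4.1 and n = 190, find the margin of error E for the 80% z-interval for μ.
Margin of error = 0.38

Margin of error = z* · σ/√n
= 1.282 · 4.1/√190
= 1.282 · 4.1/13.7840
= 0.38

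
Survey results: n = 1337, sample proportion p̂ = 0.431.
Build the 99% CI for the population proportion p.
(0.396, 0.466)

Proportion CI:
SE = √(p̂(1-p̂)/n) = √(0.431 · 0.569 / 1337) = 0.01354

z* = 2.576
Margin = z* · SE = 2.576 · 0.01354 = 0.0349

CI: 0.431 ± 0.0349 = (0.396, 0.466)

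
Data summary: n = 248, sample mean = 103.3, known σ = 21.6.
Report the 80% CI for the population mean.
(101.54, 105.06)

z-interval (σ known):
z* = 1.282 for 80% confidence

Margin of error = z* · σ/√n = 1.282 · 21.6/√248 = 1.76

CI: (103.3 - 1.76, 103.3 + 1.76) = (101.54, 105.06)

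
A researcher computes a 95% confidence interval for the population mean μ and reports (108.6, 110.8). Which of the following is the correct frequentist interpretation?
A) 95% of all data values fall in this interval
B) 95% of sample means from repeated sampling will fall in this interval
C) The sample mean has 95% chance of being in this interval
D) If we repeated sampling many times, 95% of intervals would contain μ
D

A) Wrong — a CI is about the parameter μ, not individual data values.
B) Wrong — coverage applies to intervals containing μ, not to future x̄ values.
C) Wrong — x̄ is observed and sits in the interval by construction.
D) Correct — this is the frequentist long-run coverage interpretation.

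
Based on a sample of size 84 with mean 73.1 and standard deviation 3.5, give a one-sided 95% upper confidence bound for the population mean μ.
μ ≤ 73.74

Upper bound (one-sided):
t* = 1.663 (one-sided for 95%)
Upper bound = x̄ + t* · s/√n = 73.1 + 1.663 · 3.5/√84 = 73.74

We are 95% confident that μ ≤ 73.74.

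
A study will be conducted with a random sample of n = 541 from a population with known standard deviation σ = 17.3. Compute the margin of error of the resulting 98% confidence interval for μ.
Margin of error = 1.73

Margin of error = z* · σ/√n
= 2.326 · 17.3/√541
= 2.326 · 17.3/23.2594
= 1.73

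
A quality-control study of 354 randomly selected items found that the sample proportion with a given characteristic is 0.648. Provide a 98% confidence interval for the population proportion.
(0.589, 0.707)

Proportion CI:
SE = √(p̂(1-p̂)/n) = √(0.648 · 0.352 / 354) = 0.02538

z* = 2.326
Margin = z* · SE = 2.326 · 0.02538 = 0.0590

CI: 0.648 ± 0.0590 = (0.589, 0.707)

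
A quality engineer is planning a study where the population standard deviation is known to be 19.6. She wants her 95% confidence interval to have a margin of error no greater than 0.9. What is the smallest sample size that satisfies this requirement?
n ≥ 1822

For margin E ≤ 0.9:
n ≥ (z* · σ / E)²
n ≥ (1.960 · 19.6 / 0.9)²
n ≥ 1821.96

Minimum n = 1822 (rounding up)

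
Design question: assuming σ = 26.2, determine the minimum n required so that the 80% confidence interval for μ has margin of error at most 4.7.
n ≥ 52

For margin E ≤ 4.7:
n ≥ (z* · σ / E)²
n ≥ (1.282 · 26.2 / 4.7)²
n ≥ 51.07

Minimum n = 52 (rounding up)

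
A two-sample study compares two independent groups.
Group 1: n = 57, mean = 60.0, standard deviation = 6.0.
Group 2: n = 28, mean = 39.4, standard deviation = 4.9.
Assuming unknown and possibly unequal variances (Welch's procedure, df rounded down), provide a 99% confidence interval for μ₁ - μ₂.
(17.36, 23.84)

Difference: x̄₁ - x̄₂ = 20.60
SE = √(s₁²/n₁ + s₂²/n₂) = √(6.0²/57 + 4.9²/28) = 1.2203
df = 64.54 → 64 (Welch–Satterthwaite, rounded down)
t* = 2.655

CI: 20.60 ± 2.655 · 1.2203 = 20.60 ± 3.24 = (17.36, 23.84)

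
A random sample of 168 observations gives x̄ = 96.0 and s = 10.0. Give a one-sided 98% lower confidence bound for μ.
μ ≥ 94.40

Lower bound (one-sided):
t* = 2.070 (one-sided for 98%)
Lower bound = x̄ - t* · s/√n = 96.0 - 2.070 · 10.0/√168 = 94.40

We are 98% confident that μ ≥ 94.40.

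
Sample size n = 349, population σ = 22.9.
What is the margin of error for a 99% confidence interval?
Margin of error = 3.16

Margin of error = z* · σ/√n
= 2.576 · 22.9/√349
= 2.576 · 22.9/18.6815
= 3.16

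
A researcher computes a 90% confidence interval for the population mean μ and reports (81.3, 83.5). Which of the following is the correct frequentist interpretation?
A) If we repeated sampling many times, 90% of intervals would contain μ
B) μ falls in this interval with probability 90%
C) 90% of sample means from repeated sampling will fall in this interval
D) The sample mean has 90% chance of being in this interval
A

A) Correct — this is the frequentist long-run coverage interpretation.
B) Wrong — μ is fixed; the randomness lives in the interval, not in μ.
C) Wrong — coverage applies to intervals containing μ, not to future x̄ values.
D) Wrong — x̄ is observed and sits in the interval by construction.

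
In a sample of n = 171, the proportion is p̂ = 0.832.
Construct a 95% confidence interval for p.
(0.776, 0.888)

Proportion CI:
SE = √(p̂(1-p̂)/n) = √(0.832 · 0.168 / 171) = 0.02859

z* = 1.960
Margin = z* · SE = 1.960 · 0.02859 = 0.0560

CI: 0.832 ± 0.0560 = (0.776, 0.888)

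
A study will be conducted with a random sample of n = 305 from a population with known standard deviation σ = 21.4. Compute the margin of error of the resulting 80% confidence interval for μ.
Margin of error = 1.57

Margin of error = z* · σ/√n
= 1.282 · 21.4/√305
= 1.282 · 21.4/17.4642
= 1.57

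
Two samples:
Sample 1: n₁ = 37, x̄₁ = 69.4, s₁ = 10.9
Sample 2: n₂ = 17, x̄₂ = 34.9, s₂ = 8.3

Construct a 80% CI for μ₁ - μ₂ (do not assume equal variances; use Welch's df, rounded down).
(30.99, 38.01)

Difference: x̄₁ - x̄₂ = 34.50
SE = √(s₁²/n₁ + s₂²/n₂) = √(10.9²/37 + 8.3²/17) = 2.6951
df = 40.19 → 40 (Welch–Satterthwaite, rounded down)
t* = 1.303

CI: 34.50 ± 1.303 · 2.6951 = 34.50 ± 3.51 = (30.99, 38.01)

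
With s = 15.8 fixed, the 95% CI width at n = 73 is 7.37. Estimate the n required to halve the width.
n ≈ 292

CI width ∝ 1/√n
To reduce width by factor 2, need √n to grow by 2 → need 2² = 4 times as many samples.

Current: n = 73, width = 7.37
New: n = 292, width ≈ 3.64

Width reduced by factor of 7.37/3.64 = 2.02.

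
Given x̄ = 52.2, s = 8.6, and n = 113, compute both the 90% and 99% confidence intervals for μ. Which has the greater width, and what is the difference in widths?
99% CI is wider by 1.56

df = 112
90% CI: t* = 1.659, (50.86, 53.54), width = 2 · t* · s/√n = 2.68
99% CI: t* = 2.620, (50.08, 54.32), width = 2 · t* · s/√n = 4.24

The 99% CI is wider by 4.24 - 2.68 = 1.56.
Higher confidence requires a wider interval.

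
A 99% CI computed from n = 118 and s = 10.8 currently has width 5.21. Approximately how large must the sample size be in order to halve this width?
n ≈ 472

CI width ∝ 1/√n
To reduce width by factor 2, need √n to grow by 2 → need 2² = 4 times as many samples.

Current: n = 118, width = 5.21
New: n = 472, width ≈ 2.57

Width reduced by factor of 5.21/2.57 = 2.03.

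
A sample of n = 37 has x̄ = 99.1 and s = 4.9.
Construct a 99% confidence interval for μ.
(96.91, 101.29)

t-interval (σ unknown):
df = n - 1 = 36
t* = 2.719 for 99% confidence

Margin of error = t* · s/√n = 2.719 · 4.9/√37 = 2.19

CI: (96.91, 101.29)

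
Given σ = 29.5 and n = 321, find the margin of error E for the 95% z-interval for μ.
Margin of error = 3.23

Margin of error = z* · σ/√n
= 1.960 · 29.5/√321
= 1.960 · 29.5/17.9165
= 3.23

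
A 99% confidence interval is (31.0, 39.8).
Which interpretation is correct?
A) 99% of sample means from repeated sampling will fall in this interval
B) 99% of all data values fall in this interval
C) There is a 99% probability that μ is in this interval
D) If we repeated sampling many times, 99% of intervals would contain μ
D

A) Wrong — coverage applies to intervals containing μ, not to future x̄ values.
B) Wrong — a CI is about the parameter μ, not individual data values.
C) Wrong — μ is fixed; the randomness lives in the interval, not in μ.
D) Correct — this is the frequentist long-run coverage interpretation.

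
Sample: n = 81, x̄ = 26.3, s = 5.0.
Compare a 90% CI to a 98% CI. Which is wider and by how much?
98% CI is wider by 0.79

df = 80
90% CI: t* = 1.664, (25.38, 27.22), width = 2 · t* · s/√n = 1.85
98% CI: t* = 2.374, (24.98, 27.62), width = 2 · t* · s/√n = 2.64

The 98% CI is wider by 2.64 - 1.85 = 0.79.
Higher confidence requires a wider interval.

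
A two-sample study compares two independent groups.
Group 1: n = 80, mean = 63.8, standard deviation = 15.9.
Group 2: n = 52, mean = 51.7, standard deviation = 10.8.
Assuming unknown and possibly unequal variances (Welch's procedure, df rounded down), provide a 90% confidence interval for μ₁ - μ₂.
(8.25, 15.95)

Difference: x̄₁ - x̄₂ = 12.10
SE = √(s₁²/n₁ + s₂²/n₂) = √(15.9²/80 + 10.8²/52) = 2.3245
df = 129.72 → 129 (Welch–Satterthwaite, rounded down)
t* = 1.657

CI: 12.10 ± 1.657 · 2.3245 = 12.10 ± 3.85 = (8.25, 15.95)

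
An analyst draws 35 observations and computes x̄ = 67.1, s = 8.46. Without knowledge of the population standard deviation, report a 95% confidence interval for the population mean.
(64.19, 70.01)

t-interval (σ unknown):
df = n - 1 = 34
t* = 2.032 for 95% confidence

Margin of error = t* · s/√n = 2.032 · 8.46/√35 = 2.91

CI: (64.19, 70.01)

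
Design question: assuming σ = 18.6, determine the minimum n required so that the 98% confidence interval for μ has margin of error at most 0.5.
n ≥ 7487

For margin E ≤ 0.5:
n ≥ (z* · σ / E)²
n ≥ (2.326 · 18.6 / 0.5)²
n ≥ 7486.96

Minimum n = 7487 (rounding up)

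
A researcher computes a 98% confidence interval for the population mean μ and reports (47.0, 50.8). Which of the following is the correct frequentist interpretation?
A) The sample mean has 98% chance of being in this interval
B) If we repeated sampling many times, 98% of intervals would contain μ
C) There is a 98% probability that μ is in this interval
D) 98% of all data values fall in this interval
B

A) Wrong — x̄ is observed and sits in the interval by construction.
B) Correct — this is the frequentist long-run coverage interpretation.
C) Wrong — μ is fixed; the randomness lives in the interval, not in μ.
D) Wrong — a CI is about the parameter μ, not individual data values.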